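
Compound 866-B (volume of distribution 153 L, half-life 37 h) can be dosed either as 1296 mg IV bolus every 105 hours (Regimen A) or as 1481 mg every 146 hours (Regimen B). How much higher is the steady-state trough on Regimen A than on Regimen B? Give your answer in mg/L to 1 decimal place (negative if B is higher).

0.7 mg/L

Regimen A: f = (1/2)^(105/37) ≈ 0.1399; Cmin,ss = (1296/153)·f/(1−f) ≈ 1.378 mg/L.
Regimen B: f = (1/2)^(146/37) ≈ 0.0649; Cmin,ss = (1481/153)·f/(1−f) ≈ 0.672 mg/L.
Difference ≈ 1.378 − 0.672 ≈ 0.706 mg/L.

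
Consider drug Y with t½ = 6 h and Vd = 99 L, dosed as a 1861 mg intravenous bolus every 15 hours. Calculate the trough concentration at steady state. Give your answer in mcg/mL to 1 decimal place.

4.0 mcg/mL

Over one 15-h interval, 15/6 ≈ 2.5 half-lives elapse, leaving f ≈ 0.1768 of each dose.
At steady state, accumulation factor R = 1/(1 − e^(−kτ)) ≈ 1.2148.
Each bolus raises the concentration by D/Vd = 1861/99 ≈ 18.798 mcg/mL.
Cmax,ss = C₀/(1 − f) ≈ 18.798/0.8232 ≈ 22.835 mcg/mL.
One interval later, Cmin,ss = Cmax,ss·e^(−kτ) ≈ 22.835 × 0.1768 ≈ 4.037 mcg/mL.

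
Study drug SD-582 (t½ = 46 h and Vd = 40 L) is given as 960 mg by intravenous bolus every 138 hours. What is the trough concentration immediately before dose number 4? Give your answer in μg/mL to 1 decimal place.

f = (1/2)^(τ/t½) = (1/2)^(138/46) ≈ 0.1250.
C₀ = D/Vd = 960/40 ≈ 24.000 μg/mL.
Before the 4th dose, 3 doses have been given. Superposition: Cmin = C₀·(f + f² + … + f^3).
≈ 24.000 × (0.1250 + 0.0156 + 0.0020) ≈ 24.000 × 0.1426 ≈ 3.422 μg/mL.

3.4 μg/mL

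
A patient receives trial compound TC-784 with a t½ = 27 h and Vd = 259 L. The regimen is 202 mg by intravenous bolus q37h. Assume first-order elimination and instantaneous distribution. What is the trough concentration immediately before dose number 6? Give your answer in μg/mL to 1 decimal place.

f = (1/2)^(τ/t½) = (1/2)^(37/27) ≈ 0.3868.
C₀ = D/Vd = 202/259 ≈ 0.780 μg/mL.
Before the 6th dose, 5 doses have been given. Superposition: Cmin = C₀·(f + f² + … + f^5).
≈ 0.780 × (0.3868 + 0.1496 + 0.0579 + 0.0224 + 0.0087) ≈ 0.780 × 0.6254 ≈ 0.488 μg/mL.

0.5 μg/mL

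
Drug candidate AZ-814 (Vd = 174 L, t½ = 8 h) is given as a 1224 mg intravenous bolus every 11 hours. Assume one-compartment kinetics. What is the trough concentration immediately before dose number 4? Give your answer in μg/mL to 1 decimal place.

f = (1/2)^(τ/t½) = (1/2)^(11/8) ≈ 0.3856.
C₀ = D/Vd = 1224/174 ≈ 7.034 μg/mL.
Before the 4th dose, 3 doses have been given. Superposition: Cmin = C₀·(f + f² + … + f^3).
≈ 7.034 × (0.3856 + 0.1487 + 0.0573) ≈ 7.034 × 0.5916 ≈ 4.161 μg/mL.

4.2 μg/mL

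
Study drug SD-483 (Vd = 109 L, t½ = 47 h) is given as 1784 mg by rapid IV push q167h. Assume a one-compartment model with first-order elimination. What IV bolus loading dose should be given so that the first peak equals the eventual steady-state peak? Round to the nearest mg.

f = (1/2)^(167/47) ≈ 0.085189; accumulation ratio R = 1/(1−f) ≈ 1.09312.
Loading dose to hit Cmax,ss on first dose: D_load = D_maint·R ≈ 1784 × 1.09312 ≈ 1950.13 mg.

1950 mg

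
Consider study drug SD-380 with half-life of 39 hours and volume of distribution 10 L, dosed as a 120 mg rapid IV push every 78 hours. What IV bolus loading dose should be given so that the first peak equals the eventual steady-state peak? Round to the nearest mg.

f = (1/2)^(78/39) ≈ 0.250000; accumulation ratio R = 1/(1−f) ≈ 1.33333.
Loading dose to hit Cmax,ss on first dose: D_load = D_maint·R ≈ 120 × 1.33333 ≈ 160.00 mg.

160 mg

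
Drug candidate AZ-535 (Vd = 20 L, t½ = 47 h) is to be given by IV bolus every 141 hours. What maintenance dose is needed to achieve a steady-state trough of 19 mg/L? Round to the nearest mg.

τ/t½ = 141/47 ≈ 3, so f = (1/2)^(141/47) ≈ 0.125000.
Cmin,ss = (D/Vd)·f/(1−f), so D = Cmin,ss·Vd·(1−f)/f.
D = 19 × 20 × (1−f)/f ≈ 19 × 20 × 7.00000 ≈ 2660.00 mg.

2660 mg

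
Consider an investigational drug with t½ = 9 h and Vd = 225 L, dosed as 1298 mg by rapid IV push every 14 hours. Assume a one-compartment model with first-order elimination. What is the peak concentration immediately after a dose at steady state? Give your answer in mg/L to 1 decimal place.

8.7 mg/L

k = ln2/t½ = ln2/9 ≈ 0.077016 h⁻¹; fraction remaining f = e^(−kτ) = e^(−0.077016×14) ≈ 0.3402.
Accumulation ratio R = 1/(1 − f) ≈ 1/0.6598 ≈ 1.5156.
Each bolus raises the concentration by D/Vd = 1298/225 ≈ 5.769 mg/L.
Steady-state peak Cmax,ss = C₀·R ≈ 5.769 × 1.5156 ≈ 8.743 mg/L.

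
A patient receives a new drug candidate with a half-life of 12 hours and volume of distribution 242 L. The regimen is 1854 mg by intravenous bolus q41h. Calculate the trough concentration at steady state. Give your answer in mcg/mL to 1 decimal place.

0.8 mcg/mL

k = ln2/t½ = ln2/12 ≈ 0.057762 h⁻¹; fraction remaining f = e^(−kτ) = e^(−0.057762×41) ≈ 0.0936.
Single-dose peak C₀ = D/Vd = 1854/242 ≈ 7.661 mcg/mL.
Steady-state trough Cmin,ss = C₀·f/(1−f) ≈ 7.661 × 0.0936/0.9064 ≈ 0.791 mcg/mL.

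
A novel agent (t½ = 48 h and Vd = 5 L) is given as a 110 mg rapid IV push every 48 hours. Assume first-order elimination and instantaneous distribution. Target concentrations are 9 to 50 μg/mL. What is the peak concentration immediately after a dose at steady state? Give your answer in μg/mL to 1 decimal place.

τ = 48 h = 1 half-life, so f = (1/2)^1 = 0.5.
Accumulation ratio R = 1/(1 − f) = 1/0.5 = 2/1.
Single-dose peak C₀ = D/Vd = 110/5 = 22 μg/mL.
Steady-state peak Cmax,ss = C₀·R = 22 × 2/1 ≈ 44.000 μg/mL.
Peak 44.0 μg/mL vs MTC 50 μg/mL: below toxic threshold.

44.0 μg/mL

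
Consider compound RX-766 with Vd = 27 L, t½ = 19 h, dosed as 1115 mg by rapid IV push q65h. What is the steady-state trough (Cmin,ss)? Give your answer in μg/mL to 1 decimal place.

τ/t½ = 65/19 ≈ 3.4211, so fraction remaining f = (1/2)^(65/19) ≈ 0.0934.
At steady state, accumulation factor R = 1/(1 − e^(−kτ)) ≈ 1.1030.
Single-dose peak C₀ = D/Vd = 1115/27 ≈ 41.296 μg/mL.
Steady-state peak Cmax,ss = C₀·R ≈ 41.296 × 1.1030 ≈ 45.549 μg/mL.
One interval later, Cmin,ss = Cmax,ss·e^(−kτ) ≈ 45.549 × 0.0934 ≈ 4.254 μg/mL.

4.3 μg/mL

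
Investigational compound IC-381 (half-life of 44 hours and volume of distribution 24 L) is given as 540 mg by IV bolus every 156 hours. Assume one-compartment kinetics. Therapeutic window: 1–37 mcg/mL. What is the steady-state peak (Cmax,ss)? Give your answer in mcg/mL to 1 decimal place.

24.6 mcg/mL

Over one 156-h interval, 156/44 ≈ 3.5455 half-lives elapse, leaving f ≈ 0.0856 of each dose.
Accumulation ratio R = 1/(1 − f) ≈ 1/0.9144 ≈ 1.0936.
Single-dose peak C₀ = D/Vd = 540/24 ≈ 22.500 mcg/mL.
Cmax,ss = C₀/(1 − f) ≈ 22.500/0.9144 ≈ 24.606 mcg/mL.
Peak 24.6 mcg/mL vs MTC 37 mcg/mL: below toxic threshold.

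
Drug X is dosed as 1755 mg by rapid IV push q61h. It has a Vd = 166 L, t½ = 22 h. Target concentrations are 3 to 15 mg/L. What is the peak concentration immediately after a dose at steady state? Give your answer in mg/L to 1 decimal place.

12.4 mg/L

k = ln2/t½ = ln2/22 ≈ 0.031507 h⁻¹; fraction remaining f = e^(−kτ) = e^(−0.031507×61) ≈ 0.1463.
Accumulation ratio R = 1/(1 − f) ≈ 1/0.8537 ≈ 1.1714.
Each bolus raises the concentration by D/Vd = 1755/166 ≈ 10.572 mg/L.
Steady-state peak Cmax,ss = C₀·R ≈ 10.572 × 1.1714 ≈ 12.384 mg/L.
Peak 12.4 mg/L vs MTC 15 mg/L: below toxic threshold.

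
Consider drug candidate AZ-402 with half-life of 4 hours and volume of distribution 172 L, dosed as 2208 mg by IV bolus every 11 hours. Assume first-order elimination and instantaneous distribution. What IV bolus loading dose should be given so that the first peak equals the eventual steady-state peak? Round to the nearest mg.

f = (1/2)^(11/4) ≈ 0.148651; accumulation ratio R = 1/(1−f) ≈ 1.17461.
Loading dose to hit Cmax,ss on first dose: D_load = D_maint·R ≈ 2208 × 1.17461 ≈ 2593.54 mg.

2594 mg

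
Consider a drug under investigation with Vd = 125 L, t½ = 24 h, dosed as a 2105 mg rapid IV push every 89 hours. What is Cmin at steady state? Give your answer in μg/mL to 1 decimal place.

k = ln2/t½ = ln2/24 ≈ 0.028881 h⁻¹; fraction remaining f = e^(−kτ) = e^(−0.028881×89) ≈ 0.0765.
Single-dose peak C₀ = D/Vd = 2105/125 ≈ 16.840 μg/mL.
Steady-state trough Cmin,ss = C₀·f/(1−f) ≈ 16.840 × 0.0765/0.9235 ≈ 1.395 μg/mL.

1.4 μg/mL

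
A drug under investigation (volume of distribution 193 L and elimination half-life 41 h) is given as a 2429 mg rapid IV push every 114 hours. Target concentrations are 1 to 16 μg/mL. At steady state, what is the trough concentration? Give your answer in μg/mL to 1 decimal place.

2.1 μg/mL

k = ln2/t½ = ln2/41 ≈ 0.016906 h⁻¹; fraction remaining f = e^(−kτ) = e^(−0.016906×114) ≈ 0.1455.
At steady state, accumulation factor R = 1/(1 − e^(−kτ)) ≈ 1.1703.
Each bolus raises the concentration by D/Vd = 2429/193 ≈ 12.585 μg/mL.
Steady-state peak Cmax,ss = C₀·R ≈ 12.585 × 1.1703 ≈ 14.728 μg/mL.
Steady-state trough Cmin,ss = Cmax,ss·f ≈ 14.728 × 0.1455 ≈ 2.143 μg/mL.
Trough 2.1 μg/mL vs MEC 1 μg/mL: adequate.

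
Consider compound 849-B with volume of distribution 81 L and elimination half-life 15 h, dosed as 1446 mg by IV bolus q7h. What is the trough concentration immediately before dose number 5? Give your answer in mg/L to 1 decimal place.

f = (1/2)^(τ/t½) = (1/2)^(7/15) ≈ 0.7236.
C₀ = D/Vd = 1446/81 ≈ 17.852 mg/L.
Before the 5th dose, 4 doses have been given. Superposition: Cmin = C₀·(f + f² + … + f^4).
≈ 17.852 × (0.7236 + 0.5236 + 0.3789 + 0.2742) ≈ 17.852 × 1.9003 ≈ 33.924 mg/L.

33.9 mg/L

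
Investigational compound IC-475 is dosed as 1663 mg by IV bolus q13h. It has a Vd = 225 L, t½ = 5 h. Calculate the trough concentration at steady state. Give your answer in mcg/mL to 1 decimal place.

1.5 mcg/mL

Over one 13-h interval, 13/5 ≈ 2.6 half-lives elapse, leaving f ≈ 0.1649 of each dose.
Each bolus raises the concentration by D/Vd = 1663/225 ≈ 7.391 mcg/mL.
Steady-state trough Cmin,ss = C₀·f/(1−f) ≈ 7.391 × 0.1649/0.8351 ≈ 1.459 mcg/mL.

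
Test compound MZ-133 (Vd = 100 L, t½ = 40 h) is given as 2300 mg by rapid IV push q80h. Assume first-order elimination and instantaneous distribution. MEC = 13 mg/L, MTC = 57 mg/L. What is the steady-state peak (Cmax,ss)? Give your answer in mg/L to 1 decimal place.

30.7 mg/L

The dosing interval is 2 half-lives, so f = 2^(−2) = 0.25.
Accumulation ratio R = 1/(1 − f) = 1/0.75 = 4/3.
Single-dose peak C₀ = D/Vd = 2300/100 = 23 mg/L.
Steady-state peak Cmax,ss = C₀·R = 23 × 4/3 ≈ 30.667 mg/L.
Peak 30.7 mg/L vs MTC 57 mg/L: below toxic threshold.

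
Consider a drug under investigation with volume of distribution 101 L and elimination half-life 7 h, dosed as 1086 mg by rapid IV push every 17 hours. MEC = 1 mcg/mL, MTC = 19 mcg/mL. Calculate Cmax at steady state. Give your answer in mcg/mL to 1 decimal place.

13.2 mcg/mL

τ/t½ = 17/7 ≈ 2.4286, so fraction remaining f = (1/2)^(17/7) ≈ 0.1857.
At steady state, accumulation factor R = 1/(1 − e^(−kτ)) ≈ 1.2280.
Single-dose peak C₀ = D/Vd = 1086/101 ≈ 10.752 mcg/mL.
Steady-state peak Cmax,ss = C₀·R ≈ 10.752 × 1.2280 ≈ 13.203 mcg/mL.
Peak 13.2 mcg/mL vs MTC 19 mcg/mL: below toxic threshold.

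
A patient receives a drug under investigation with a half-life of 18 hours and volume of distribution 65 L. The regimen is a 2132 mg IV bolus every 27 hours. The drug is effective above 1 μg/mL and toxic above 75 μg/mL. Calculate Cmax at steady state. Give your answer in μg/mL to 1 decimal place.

50.7 μg/mL

k = ln2/t½ = ln2/18 ≈ 0.038508 h⁻¹; fraction remaining f = e^(−kτ) = e^(−0.038508×27) ≈ 0.3536.
Accumulation ratio R = 1/(1 − f) ≈ 1/0.6464 ≈ 1.5470.
Each bolus raises the concentration by D/Vd = 2132/65 ≈ 32.800 μg/mL.
Steady-state peak Cmax,ss = C₀·R ≈ 32.800 × 1.5470 ≈ 50.742 μg/mL.
Peak 50.7 μg/mL vs MTC 75 μg/mL: below toxic threshold.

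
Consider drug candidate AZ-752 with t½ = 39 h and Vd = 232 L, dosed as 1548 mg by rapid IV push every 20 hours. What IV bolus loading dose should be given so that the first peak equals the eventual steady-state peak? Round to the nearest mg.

5175 mg

f = (1/2)^(20/39) ≈ 0.700851; accumulation ratio R = 1/(1−f) ≈ 3.34282.
Loading dose to hit Cmax,ss on first dose: D_load = D_maint·R ≈ 1548 × 3.34282 ≈ 5174.69 mg.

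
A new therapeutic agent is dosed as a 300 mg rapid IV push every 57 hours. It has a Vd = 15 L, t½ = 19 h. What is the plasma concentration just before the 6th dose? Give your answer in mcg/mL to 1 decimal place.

2.9 mcg/mL

f = (1/2)^(τ/t½) = (1/2)^(57/19) ≈ 0.1250.
C₀ = D/Vd = 300/15 ≈ 20.000 mcg/mL.
Before the 6th dose, 5 doses have been given. Superposition: Cmin = C₀·(f + f² + … + f^5).
≈ 20.000 × (0.1250 + 0.0156 + 0.0020 + 0.0002 + 0.0000) ≈ 20.000 × 0.1428 ≈ 2.856 mcg/mL.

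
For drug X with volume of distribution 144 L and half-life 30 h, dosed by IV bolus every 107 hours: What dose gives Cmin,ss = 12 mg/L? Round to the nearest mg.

18747 mg

τ/t½ = 107/30 ≈ 3.5667, so f = (1/2)^(107/30) ≈ 0.084397.
Cmin,ss = (D/Vd)·f/(1−f), so D = Cmin,ss·Vd·(1−f)/f.
D = 12 × 144 × (1−f)/f ≈ 12 × 144 × 10.84876 ≈ 18746.66 mg.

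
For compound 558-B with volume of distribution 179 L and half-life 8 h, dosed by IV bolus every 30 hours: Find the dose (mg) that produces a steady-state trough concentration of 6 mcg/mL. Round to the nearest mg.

13376 mg

τ/t½ = 30/8 ≈ 3.75, so f = (1/2)^(30/8) ≈ 0.074325.
Cmin,ss = (D/Vd)·f/(1−f), so D = Cmin,ss·Vd·(1−f)/f.
D = 6 × 179 × (1−f)/f ≈ 6 × 179 × 12.45442 ≈ 13376.05 mg.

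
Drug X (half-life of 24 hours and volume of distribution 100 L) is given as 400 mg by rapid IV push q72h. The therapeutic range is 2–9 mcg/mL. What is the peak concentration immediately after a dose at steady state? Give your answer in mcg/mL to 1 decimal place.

The dosing interval is 3 half-lives, so f = 2^(−3) = 0.125.
At steady state, R = 1/(1 − 0.125) = 8/7.
Single-dose peak C₀ = D/Vd = 400/100 = 4 mcg/mL.
Steady-state peak Cmax,ss = C₀·R = 4 × 8/7 ≈ 4.571 mcg/mL.
Peak 4.6 mcg/mL vs MTC 9 mcg/mL: below toxic threshold.

4.6 mcg/mL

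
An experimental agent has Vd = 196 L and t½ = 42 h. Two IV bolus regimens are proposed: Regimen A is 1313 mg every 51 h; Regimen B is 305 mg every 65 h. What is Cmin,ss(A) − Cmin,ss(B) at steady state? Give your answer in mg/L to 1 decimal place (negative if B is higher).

4.3 mg/L

Regimen A: f = (1/2)^(51/42) ≈ 0.4310; Cmin,ss = (1313/196)·f/(1−f) ≈ 5.074 mg/L.
Regimen B: f = (1/2)^(65/42) ≈ 0.3421; Cmin,ss = (305/196)·f/(1−f) ≈ 0.809 mg/L.
Difference ≈ 5.074 − 0.809 ≈ 4.265 mg/L.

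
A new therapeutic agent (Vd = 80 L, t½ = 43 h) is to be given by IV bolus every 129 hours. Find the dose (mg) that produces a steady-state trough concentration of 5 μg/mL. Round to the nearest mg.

2800 mg

τ/t½ = 129/43 ≈ 3, so f = (1/2)^(129/43) ≈ 0.125000.
Cmin,ss = (D/Vd)·f/(1−f), so D = Cmin,ss·Vd·(1−f)/f.
D = 5 × 80 × (1−f)/f ≈ 5 × 80 × 7.00000 ≈ 2800.00 mg.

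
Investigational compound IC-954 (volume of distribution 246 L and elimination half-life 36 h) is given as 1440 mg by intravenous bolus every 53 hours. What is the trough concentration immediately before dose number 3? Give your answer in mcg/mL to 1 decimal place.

f = (1/2)^(τ/t½) = (1/2)^(53/36) ≈ 0.3604.
C₀ = D/Vd = 1440/246 ≈ 5.854 mcg/mL.
Before the 3rd dose, 2 doses have been given. Superposition: Cmin = C₀·(f + f²).
≈ 5.854 × (0.3604 + 0.1299) ≈ 5.854 × 0.4903 ≈ 2.870 mcg/mL.

2.9 mcg/mL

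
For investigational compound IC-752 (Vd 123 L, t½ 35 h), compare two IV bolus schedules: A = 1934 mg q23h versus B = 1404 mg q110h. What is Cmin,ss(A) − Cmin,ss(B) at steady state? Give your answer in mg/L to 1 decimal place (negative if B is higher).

25.8 mg/L

Regimen A: f = (1/2)^(23/35) ≈ 0.6341; Cmin,ss = (1934/123)·f/(1−f) ≈ 27.249 mg/L.
Regimen B: f = (1/2)^(110/35) ≈ 0.1132; Cmin,ss = (1404/123)·f/(1−f) ≈ 1.457 mg/L.
Difference ≈ 27.249 − 1.457 ≈ 25.792 mg/L.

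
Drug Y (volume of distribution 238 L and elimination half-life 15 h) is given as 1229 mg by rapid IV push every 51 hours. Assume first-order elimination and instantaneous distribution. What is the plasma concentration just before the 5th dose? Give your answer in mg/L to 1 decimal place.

f = (1/2)^(τ/t½) = (1/2)^(51/15) ≈ 0.0947.
C₀ = D/Vd = 1229/238 ≈ 5.164 mg/L.
Before the 5th dose, 4 doses have been given. Superposition: Cmin = C₀·(f + f² + … + f^4).
≈ 5.164 × (0.0947 + 0.0090 + 0.0008 + 0.0001) ≈ 5.164 × 0.1046 ≈ 0.540 mg/L.

0.5 mg/L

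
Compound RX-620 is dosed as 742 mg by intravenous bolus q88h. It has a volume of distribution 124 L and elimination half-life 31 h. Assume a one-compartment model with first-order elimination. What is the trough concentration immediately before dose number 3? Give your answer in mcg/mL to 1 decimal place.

f = (1/2)^(τ/t½) = (1/2)^(88/31) ≈ 0.1398.
C₀ = D/Vd = 742/124 ≈ 5.984 mcg/mL.
Before the 3rd dose, 2 doses have been given. Superposition: Cmin = C₀·(f + f²).
≈ 5.984 × (0.1398 + 0.0195) ≈ 5.984 × 0.1593 ≈ 0.953 mcg/mL.

1.0 mcg/mL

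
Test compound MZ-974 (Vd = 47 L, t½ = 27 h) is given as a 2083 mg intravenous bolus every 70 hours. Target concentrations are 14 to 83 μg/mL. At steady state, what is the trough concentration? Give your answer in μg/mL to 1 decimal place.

8.8 μg/mL

τ/t½ = 70/27 ≈ 2.5926, so fraction remaining f = (1/2)^(70/27) ≈ 0.1658.
Single-dose peak C₀ = D/Vd = 2083/47 ≈ 44.319 μg/mL.
Steady-state trough Cmin,ss = C₀·f/(1−f) ≈ 44.319 × 0.1658/0.8342 ≈ 8.809 μg/mL.
Trough 8.8 μg/mL vs MEC 14 μg/mL: subtherapeutic.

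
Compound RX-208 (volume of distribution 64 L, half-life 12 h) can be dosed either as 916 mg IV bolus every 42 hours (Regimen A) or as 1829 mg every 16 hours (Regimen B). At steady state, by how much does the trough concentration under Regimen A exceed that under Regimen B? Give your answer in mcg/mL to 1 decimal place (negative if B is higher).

Regimen A: f = (1/2)^(42/12) ≈ 0.0884; Cmin,ss = (916/64)·f/(1−f) ≈ 1.388 mcg/mL.
Regimen B: f = (1/2)^(16/12) ≈ 0.3969; Cmin,ss = (1829/64)·f/(1−f) ≈ 18.807 mcg/mL.
Difference ≈ 1.388 − 18.807 ≈ -17.419 mcg/mL.

-17.4 mcg/mL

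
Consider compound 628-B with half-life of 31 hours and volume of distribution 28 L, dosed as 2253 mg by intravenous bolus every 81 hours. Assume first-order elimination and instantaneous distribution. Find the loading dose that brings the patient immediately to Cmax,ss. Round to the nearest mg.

f = (1/2)^(81/31) ≈ 0.163470; accumulation ratio R = 1/(1−f) ≈ 1.19541.
Loading dose to hit Cmax,ss on first dose: D_load = D_maint·R ≈ 2253 × 1.19541 ≈ 2693.26 mg.

2693 mg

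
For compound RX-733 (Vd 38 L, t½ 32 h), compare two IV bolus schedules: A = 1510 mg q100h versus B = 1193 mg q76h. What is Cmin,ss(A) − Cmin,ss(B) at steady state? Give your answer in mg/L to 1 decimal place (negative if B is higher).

-2.4 mg/L

Regimen A: f = (1/2)^(100/32) ≈ 0.1146; Cmin,ss = (1510/38)·f/(1−f) ≈ 5.143 mg/L.
Regimen B: f = (1/2)^(76/32) ≈ 0.1928; Cmin,ss = (1193/38)·f/(1−f) ≈ 7.499 mg/L.
Difference ≈ 5.143 − 7.499 ≈ -2.356 mg/L.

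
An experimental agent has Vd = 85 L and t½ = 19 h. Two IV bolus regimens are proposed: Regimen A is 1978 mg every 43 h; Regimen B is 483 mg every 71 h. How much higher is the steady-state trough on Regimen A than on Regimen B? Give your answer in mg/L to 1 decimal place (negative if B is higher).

5.7 mg/L

Regimen A: f = (1/2)^(43/19) ≈ 0.2083; Cmin,ss = (1978/85)·f/(1−f) ≈ 6.123 mg/L.
Regimen B: f = (1/2)^(71/19) ≈ 0.0750; Cmin,ss = (483/85)·f/(1−f) ≈ 0.461 mg/L.
Difference ≈ 6.123 − 0.461 ≈ 5.662 mg/L.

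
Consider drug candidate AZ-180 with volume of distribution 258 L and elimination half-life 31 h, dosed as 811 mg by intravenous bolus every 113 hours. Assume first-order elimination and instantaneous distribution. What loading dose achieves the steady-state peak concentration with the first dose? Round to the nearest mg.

881 mg

f = (1/2)^(113/31) ≈ 0.079928; accumulation ratio R = 1/(1−f) ≈ 1.08687.
Loading dose to hit Cmax,ss on first dose: D_load = D_maint·R ≈ 811 × 1.08687 ≈ 881.45 mg.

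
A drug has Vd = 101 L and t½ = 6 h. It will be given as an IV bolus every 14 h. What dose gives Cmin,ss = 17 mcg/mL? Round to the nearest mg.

τ/t½ = 14/6 ≈ 2.3333, so f = (1/2)^(14/6) ≈ 0.198425.
Cmin,ss = (D/Vd)·f/(1−f), so D = Cmin,ss·Vd·(1−f)/f.
D = 17 × 101 × (1−f)/f ≈ 17 × 101 × 4.03969 ≈ 6936.15 mg.

6936 mg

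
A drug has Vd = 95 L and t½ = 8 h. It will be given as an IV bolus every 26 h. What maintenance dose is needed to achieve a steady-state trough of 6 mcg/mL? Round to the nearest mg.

4853 mg

τ/t½ = 26/8 ≈ 3.25, so f = (1/2)^(26/8) ≈ 0.105112.
Cmin,ss = (D/Vd)·f/(1−f), so D = Cmin,ss·Vd·(1−f)/f.
D = 6 × 95 × (1−f)/f ≈ 6 × 95 × 8.51366 ≈ 4852.79 mg.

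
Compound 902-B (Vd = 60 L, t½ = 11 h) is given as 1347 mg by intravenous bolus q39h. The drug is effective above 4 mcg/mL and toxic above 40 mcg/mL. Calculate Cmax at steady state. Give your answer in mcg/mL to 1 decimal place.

24.6 mcg/mL

k = ln2/t½ = ln2/11 ≈ 0.063013 h⁻¹; fraction remaining f = e^(−kτ) = e^(−0.063013×39) ≈ 0.0856.
Accumulation ratio R = 1/(1 − f) ≈ 1/0.9144 ≈ 1.0936.
Each bolus raises the concentration by D/Vd = 1347/60 ≈ 22.450 mcg/mL.
Steady-state peak Cmax,ss = C₀·R ≈ 22.450 × 1.0936 ≈ 24.551 mcg/mL.
Peak 24.6 mcg/mL vs MTC 40 mcg/mL: below toxic threshold.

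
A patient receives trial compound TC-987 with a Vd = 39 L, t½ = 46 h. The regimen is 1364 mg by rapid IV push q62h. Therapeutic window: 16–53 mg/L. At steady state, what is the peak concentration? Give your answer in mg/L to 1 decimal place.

τ/t½ = 62/46 ≈ 1.3478, so fraction remaining f = (1/2)^(62/46) ≈ 0.3929.
Accumulation ratio R = 1/(1 − f) ≈ 1/0.6071 ≈ 1.6472.
Each bolus raises the concentration by D/Vd = 1364/39 ≈ 34.974 mg/L.
Cmax,ss = C₀/(1 − f) ≈ 34.974/0.6071 ≈ 57.608 mg/L.
Peak 57.6 mg/L vs MTC 53 mg/L: exceeds toxic threshold.

57.6 mg/L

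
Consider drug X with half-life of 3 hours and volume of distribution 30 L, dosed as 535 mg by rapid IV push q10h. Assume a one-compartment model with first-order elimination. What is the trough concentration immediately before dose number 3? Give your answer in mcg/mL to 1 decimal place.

1.9 mcg/mL

f = (1/2)^(τ/t½) = (1/2)^(10/3) ≈ 0.0992.
C₀ = D/Vd = 535/30 ≈ 17.833 mcg/mL.
Before the 3rd dose, 2 doses have been given. Superposition: Cmin = C₀·(f + f²).
≈ 17.833 × (0.0992 + 0.0098) ≈ 17.833 × 0.1090 ≈ 1.944 mcg/mL.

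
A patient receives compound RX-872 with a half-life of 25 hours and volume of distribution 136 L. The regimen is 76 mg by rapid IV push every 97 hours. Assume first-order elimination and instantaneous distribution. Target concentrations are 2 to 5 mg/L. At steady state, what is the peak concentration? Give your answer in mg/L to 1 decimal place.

0.6 mg/L

k = ln2/t½ = ln2/25 ≈ 0.027726 h⁻¹; fraction remaining f = e^(−kτ) = e^(−0.027726×97) ≈ 0.0679.
Accumulation ratio R = 1/(1 − f) ≈ 1/0.9321 ≈ 1.0728.
Single-dose peak C₀ = D/Vd = 76/136 ≈ 0.559 mg/L.
Steady-state peak Cmax,ss = C₀·R ≈ 0.559 × 1.0728 ≈ 0.600 mg/L.
Peak 0.6 mg/L vs MTC 5 mg/L: below toxic threshold.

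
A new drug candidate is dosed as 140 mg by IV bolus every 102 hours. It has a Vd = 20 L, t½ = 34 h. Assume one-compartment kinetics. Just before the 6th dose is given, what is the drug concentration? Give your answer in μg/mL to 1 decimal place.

1.0 μg/mL

f = (1/2)^(τ/t½) = (1/2)^(102/34) ≈ 0.1250.
C₀ = D/Vd = 140/20 ≈ 7.000 μg/mL.
Before the 6th dose, 5 doses have been given. Superposition: Cmin = C₀·(f + f² + … + f^5).
≈ 7.000 × (0.1250 + 0.0156 + 0.0020 + 0.0002 + 0.0000) ≈ 7.000 × 0.1428 ≈ 1.000 μg/mL.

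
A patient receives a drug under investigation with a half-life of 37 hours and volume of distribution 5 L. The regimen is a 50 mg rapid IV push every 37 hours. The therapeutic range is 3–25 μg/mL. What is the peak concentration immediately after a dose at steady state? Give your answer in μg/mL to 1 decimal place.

τ = 37 h = 1 half-life, so f = (1/2)^1 = 0.5.
Accumulation ratio R = 1/(1 − f) = 1/0.5 = 2/1.
Single-dose peak C₀ = D/Vd = 50/5 = 10 μg/mL.
Steady-state peak Cmax,ss = C₀·R = 10 × 2/1 ≈ 20.000 μg/mL.
Peak 20.0 μg/mL vs MTC 25 μg/mL: below toxic threshold.

20.0 μg/mL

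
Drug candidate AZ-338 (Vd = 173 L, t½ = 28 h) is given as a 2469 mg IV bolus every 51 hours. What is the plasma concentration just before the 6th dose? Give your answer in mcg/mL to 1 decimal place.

5.6 mcg/mL

f = (1/2)^(τ/t½) = (1/2)^(51/28) ≈ 0.2829.
C₀ = D/Vd = 2469/173 ≈ 14.272 mcg/mL.
Before the 6th dose, 5 doses have been given. Superposition: Cmin = C₀·(f + f² + … + f^5).
≈ 14.272 × (0.2829 + 0.0800 + 0.0226 + 0.0064 + 0.0018) ≈ 14.272 × 0.3937 ≈ 5.619 mcg/mL.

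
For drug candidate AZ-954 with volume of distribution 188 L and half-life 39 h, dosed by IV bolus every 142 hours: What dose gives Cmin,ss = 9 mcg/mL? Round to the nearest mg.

19417 mg

τ/t½ = 142/39 ≈ 3.641, so f = (1/2)^(142/39) ≈ 0.080157.
Cmin,ss = (D/Vd)·f/(1−f), so D = Cmin,ss·Vd·(1−f)/f.
D = 9 × 188 × (1−f)/f ≈ 9 × 188 × 11.47552 ≈ 19416.58 mg.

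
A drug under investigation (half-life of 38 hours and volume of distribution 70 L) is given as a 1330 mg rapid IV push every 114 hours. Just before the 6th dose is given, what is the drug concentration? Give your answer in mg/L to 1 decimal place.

f = (1/2)^(τ/t½) = (1/2)^(114/38) ≈ 0.1250.
C₀ = D/Vd = 1330/70 ≈ 19.000 mg/L.
Before the 6th dose, 5 doses have been given. Superposition: Cmin = C₀·(f + f² + … + f^5).
≈ 19.000 × (0.1250 + 0.0156 + 0.0020 + 0.0002 + 0.0000) ≈ 19.000 × 0.1428 ≈ 2.713 mg/L.

2.7 mg/L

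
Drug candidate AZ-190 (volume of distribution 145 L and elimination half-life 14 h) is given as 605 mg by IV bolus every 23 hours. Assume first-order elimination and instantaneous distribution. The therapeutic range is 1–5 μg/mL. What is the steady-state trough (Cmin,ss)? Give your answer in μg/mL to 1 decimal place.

2.0 μg/mL

k = ln2/t½ = ln2/14 ≈ 0.049511 h⁻¹; fraction remaining f = e^(−kτ) = e^(−0.049511×23) ≈ 0.3202.
Each bolus raises the concentration by D/Vd = 605/145 ≈ 4.172 μg/mL.
Steady-state trough Cmin,ss = C₀·f/(1−f) ≈ 4.172 × 0.3202/0.6798 ≈ 1.965 μg/mL.
Trough 2.0 μg/mL vs MEC 1 μg/mL: adequate.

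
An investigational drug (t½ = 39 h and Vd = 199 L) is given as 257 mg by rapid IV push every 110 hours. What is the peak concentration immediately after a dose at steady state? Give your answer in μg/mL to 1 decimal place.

1.5 μg/mL

k = ln2/t½ = ln2/39 ≈ 0.017773 h⁻¹; fraction remaining f = e^(−kτ) = e^(−0.017773×110) ≈ 0.1416.
Accumulation ratio R = 1/(1 − f) ≈ 1/0.8584 ≈ 1.1650.
Single-dose peak C₀ = D/Vd = 257/199 ≈ 1.291 μg/mL.
Cmax,ss = C₀/(1 − f) ≈ 1.291/0.8584 ≈ 1.504 μg/mL.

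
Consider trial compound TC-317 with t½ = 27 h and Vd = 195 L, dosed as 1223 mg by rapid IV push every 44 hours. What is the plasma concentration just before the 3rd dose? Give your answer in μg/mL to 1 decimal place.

2.7 μg/mL

f = (1/2)^(τ/t½) = (1/2)^(44/27) ≈ 0.3232.
C₀ = D/Vd = 1223/195 ≈ 6.272 μg/mL.
Before the 3rd dose, 2 doses have been given. Superposition: Cmin = C₀·(f + f²).
≈ 6.272 × (0.3232 + 0.1045) ≈ 6.272 × 0.4277 ≈ 2.683 μg/mL.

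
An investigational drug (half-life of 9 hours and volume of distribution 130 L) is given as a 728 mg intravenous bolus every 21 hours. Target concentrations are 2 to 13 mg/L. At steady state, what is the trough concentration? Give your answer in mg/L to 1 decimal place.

1.4 mg/L

k = ln2/t½ = ln2/9 ≈ 0.077016 h⁻¹; fraction remaining f = e^(−kτ) = e^(−0.077016×21) ≈ 0.1984.
Each bolus raises the concentration by D/Vd = 728/130 ≈ 5.600 mg/L.
Steady-state trough Cmin,ss = C₀·f/(1−f) ≈ 5.600 × 0.1984/0.8016 ≈ 1.386 mg/L.
Trough 1.4 mg/L vs MEC 2 mg/L: subtherapeutic.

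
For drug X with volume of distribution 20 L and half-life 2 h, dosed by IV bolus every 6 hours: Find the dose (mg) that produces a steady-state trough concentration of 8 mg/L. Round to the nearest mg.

1120 mg

τ/t½ = 6/2 ≈ 3, so f = (1/2)^(6/2) ≈ 0.125000.
Cmin,ss = (D/Vd)·f/(1−f), so D = Cmin,ss·Vd·(1−f)/f.
D = 8 × 20 × (1−f)/f ≈ 8 × 20 × 7.00000 ≈ 1120.00 mg.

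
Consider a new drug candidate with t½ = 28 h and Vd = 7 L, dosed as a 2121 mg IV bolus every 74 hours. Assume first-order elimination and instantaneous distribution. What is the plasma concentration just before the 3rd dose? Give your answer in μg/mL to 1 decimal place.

56.3 μg/mL

f = (1/2)^(τ/t½) = (1/2)^(74/28) ≈ 0.1601.
C₀ = D/Vd = 2121/7 ≈ 303.000 μg/mL.
Before the 3rd dose, 2 doses have been given. Superposition: Cmin = C₀·(f + f²).
≈ 303.000 × (0.1601 + 0.0256) ≈ 303.000 × 0.1857 ≈ 56.267 μg/mL.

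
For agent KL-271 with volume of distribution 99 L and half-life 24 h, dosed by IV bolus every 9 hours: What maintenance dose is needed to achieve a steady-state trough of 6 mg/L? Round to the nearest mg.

176 mg

τ/t½ = 9/24 ≈ 0.375, so f = (1/2)^(9/24) ≈ 0.771105.
Cmin,ss = (D/Vd)·f/(1−f), so D = Cmin,ss·Vd·(1−f)/f.
D = 6 × 99 × (1−f)/f ≈ 6 × 99 × 0.29684 ≈ 176.32 mg.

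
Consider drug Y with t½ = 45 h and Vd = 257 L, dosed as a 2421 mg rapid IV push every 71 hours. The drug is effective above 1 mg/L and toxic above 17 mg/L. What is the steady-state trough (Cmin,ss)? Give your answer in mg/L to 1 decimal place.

4.7 mg/L

Over one 71-h interval, 71/45 ≈ 1.5778 half-lives elapse, leaving f ≈ 0.3350 of each dose.
Each bolus raises the concentration by D/Vd = 2421/257 ≈ 9.420 mg/L.
Steady-state trough Cmin,ss = C₀·f/(1−f) ≈ 9.420 × 0.3350/0.6650 ≈ 4.745 mg/L.
Trough 4.7 mg/L vs MEC 1 mg/L: adequate.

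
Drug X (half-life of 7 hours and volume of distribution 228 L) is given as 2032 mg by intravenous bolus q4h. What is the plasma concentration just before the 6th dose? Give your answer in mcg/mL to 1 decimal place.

f = (1/2)^(τ/t½) = (1/2)^(4/7) ≈ 0.6730.
C₀ = D/Vd = 2032/228 ≈ 8.912 mcg/mL.
Before the 6th dose, 5 doses have been given. Superposition: Cmin = C₀·(f + f² + … + f^5).
≈ 8.912 × (0.6730 + 0.4529 + 0.3048 + 0.2051 + 0.1381) ≈ 8.912 × 1.7739 ≈ 15.809 mcg/mL.

15.8 mcg/mL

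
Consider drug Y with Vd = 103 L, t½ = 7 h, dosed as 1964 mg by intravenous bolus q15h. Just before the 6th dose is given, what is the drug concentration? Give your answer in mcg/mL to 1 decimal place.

f = (1/2)^(τ/t½) = (1/2)^(15/7) ≈ 0.2264.
C₀ = D/Vd = 1964/103 ≈ 19.068 mcg/mL.
Before the 6th dose, 5 doses have been given. Superposition: Cmin = C₀·(f + f² + … + f^5).
≈ 19.068 × (0.2264 + 0.0513 + 0.0116 + 0.0026 + 0.0006) ≈ 19.068 × 0.2925 ≈ 5.577 mcg/mL.

5.6 mcg/mL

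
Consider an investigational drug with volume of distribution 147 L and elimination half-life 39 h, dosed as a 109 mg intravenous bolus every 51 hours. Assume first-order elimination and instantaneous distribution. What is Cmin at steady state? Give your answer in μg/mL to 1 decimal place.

0.5 μg/mL

Over one 51-h interval, 51/39 ≈ 1.3077 half-lives elapse, leaving f ≈ 0.4040 of each dose.
Single-dose peak C₀ = D/Vd = 109/147 ≈ 0.741 μg/mL.
Steady-state trough Cmin,ss = C₀·f/(1−f) ≈ 0.741 × 0.4040/0.5960 ≈ 0.502 μg/mL.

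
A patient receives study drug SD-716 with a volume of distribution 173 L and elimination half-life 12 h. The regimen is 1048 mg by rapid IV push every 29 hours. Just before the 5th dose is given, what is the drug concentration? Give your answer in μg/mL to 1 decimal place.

f = (1/2)^(τ/t½) = (1/2)^(29/12) ≈ 0.1873.
C₀ = D/Vd = 1048/173 ≈ 6.058 μg/mL.
Before the 5th dose, 4 doses have been given. Superposition: Cmin = C₀·(f + f² + … + f^4).
≈ 6.058 × (0.1873 + 0.0351 + 0.0066 + 0.0012) ≈ 6.058 × 0.2302 ≈ 1.395 μg/mL.

1.4 μg/mL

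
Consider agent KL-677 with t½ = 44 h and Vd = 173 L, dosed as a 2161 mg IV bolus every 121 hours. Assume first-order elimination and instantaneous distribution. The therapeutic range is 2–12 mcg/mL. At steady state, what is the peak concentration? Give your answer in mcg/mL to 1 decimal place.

k = ln2/t½ = ln2/44 ≈ 0.015753 h⁻¹; fraction remaining f = e^(−kτ) = e^(−0.015753×121) ≈ 0.1487.
At steady state, accumulation factor R = 1/(1 − e^(−kτ)) ≈ 1.1747.
Single-dose peak C₀ = D/Vd = 2161/173 ≈ 12.491 mcg/mL.
Steady-state peak Cmax,ss = C₀·R ≈ 12.491 × 1.1747 ≈ 14.673 mcg/mL.
Peak 14.7 mcg/mL vs MTC 12 mcg/mL: exceeds toxic threshold.

14.7 mcg/mL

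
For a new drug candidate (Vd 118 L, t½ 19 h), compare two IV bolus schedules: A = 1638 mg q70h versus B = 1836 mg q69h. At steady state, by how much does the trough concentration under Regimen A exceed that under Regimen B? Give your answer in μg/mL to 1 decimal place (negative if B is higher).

Regimen A: f = (1/2)^(70/19) ≈ 0.0778; Cmin,ss = (1638/118)·f/(1−f) ≈ 1.171 μg/mL.
Regimen B: f = (1/2)^(69/19) ≈ 0.0807; Cmin,ss = (1836/118)·f/(1−f) ≈ 1.366 μg/mL.
Difference ≈ 1.171 − 1.366 ≈ -0.195 μg/mL.

-0.2 μg/mL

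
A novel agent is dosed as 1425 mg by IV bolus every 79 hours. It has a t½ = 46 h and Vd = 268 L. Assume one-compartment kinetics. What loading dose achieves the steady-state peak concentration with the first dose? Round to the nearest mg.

2048 mg

f = (1/2)^(79/46) ≈ 0.304098; accumulation ratio R = 1/(1−f) ≈ 1.43698.
Loading dose to hit Cmax,ss on first dose: D_load = D_maint·R ≈ 1425 × 1.43698 ≈ 2047.70 mg.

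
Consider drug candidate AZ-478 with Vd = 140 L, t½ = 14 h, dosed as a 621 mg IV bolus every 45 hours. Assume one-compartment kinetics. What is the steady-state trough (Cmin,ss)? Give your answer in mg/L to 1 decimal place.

0.5 mg/L

τ/t½ = 45/14 ≈ 3.2143, so fraction remaining f = (1/2)^(45/14) ≈ 0.1077.
Accumulation ratio R = 1/(1 − f) ≈ 1/0.8923 ≈ 1.1207.
Single-dose peak C₀ = D/Vd = 621/140 ≈ 4.436 mg/L.
Steady-state peak Cmax,ss = C₀·R ≈ 4.436 × 1.1207 ≈ 4.971 mg/L.
One interval later, Cmin,ss = Cmax,ss·e^(−kτ) ≈ 4.971 × 0.1077 ≈ 0.535 mg/L.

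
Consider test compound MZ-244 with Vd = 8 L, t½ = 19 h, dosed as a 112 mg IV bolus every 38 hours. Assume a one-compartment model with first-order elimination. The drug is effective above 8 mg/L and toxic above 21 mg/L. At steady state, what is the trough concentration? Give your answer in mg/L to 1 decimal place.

τ = 38 h = 2 half-lives, so f = (1/2)^2 = 0.25.
Accumulation ratio R = 1/(1 − f) = 1/0.75 = 4/3.
Single-dose peak C₀ = D/Vd = 112/8 = 14 mg/L.
Steady-state peak Cmax,ss = C₀·R = 14 × 4/3 ≈ 18.667 mg/L.
Steady-state trough Cmin,ss = Cmax,ss·f ≈ 18.667 × 0.25 ≈ 4.667 mg/L.
Trough 4.7 mg/L vs MEC 8 mg/L: subtherapeutic.

4.7 mg/L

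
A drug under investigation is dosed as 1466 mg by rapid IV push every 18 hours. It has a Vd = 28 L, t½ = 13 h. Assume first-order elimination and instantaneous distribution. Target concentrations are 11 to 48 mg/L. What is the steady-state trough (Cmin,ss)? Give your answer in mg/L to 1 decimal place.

32.5 mg/L

k = ln2/t½ = ln2/13 ≈ 0.053319 h⁻¹; fraction remaining f = e^(−kτ) = e^(−0.053319×18) ≈ 0.3830.
Accumulation ratio R = 1/(1 − f) ≈ 1/0.6170 ≈ 1.6207.
Each bolus raises the concentration by D/Vd = 1466/28 ≈ 52.357 mg/L.
Steady-state peak Cmax,ss = C₀·R ≈ 52.357 × 1.6207 ≈ 84.855 mg/L.
Steady-state trough Cmin,ss = Cmax,ss·f ≈ 84.855 × 0.3830 ≈ 32.499 mg/L.
Trough 32.5 mg/L vs MEC 11 mg/L: adequate.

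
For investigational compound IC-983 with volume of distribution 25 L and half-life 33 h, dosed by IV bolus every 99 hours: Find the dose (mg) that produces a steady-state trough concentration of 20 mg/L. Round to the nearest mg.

3500 mg

τ/t½ = 99/33 ≈ 3, so f = (1/2)^(99/33) ≈ 0.125000.
Cmin,ss = (D/Vd)·f/(1−f), so D = Cmin,ss·Vd·(1−f)/f.
D = 20 × 25 × (1−f)/f ≈ 20 × 25 × 7.00000 ≈ 3500.00 mg.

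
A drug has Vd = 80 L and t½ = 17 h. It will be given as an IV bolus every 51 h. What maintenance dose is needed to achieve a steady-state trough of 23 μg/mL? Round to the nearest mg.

12880 mg

τ/t½ = 51/17 ≈ 3, so f = (1/2)^(51/17) ≈ 0.125000.
Cmin,ss = (D/Vd)·f/(1−f), so D = Cmin,ss·Vd·(1−f)/f.
D = 23 × 80 × (1−f)/f ≈ 23 × 80 × 7.00000 ≈ 12880.00 mg.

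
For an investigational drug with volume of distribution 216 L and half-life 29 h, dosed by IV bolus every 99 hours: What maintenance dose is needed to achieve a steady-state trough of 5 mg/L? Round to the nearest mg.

τ/t½ = 99/29 ≈ 3.4138, so f = (1/2)^(99/29) ≈ 0.093831.
Cmin,ss = (D/Vd)·f/(1−f), so D = Cmin,ss·Vd·(1−f)/f.
D = 5 × 216 × (1−f)/f ≈ 5 × 216 × 9.65746 ≈ 10430.06 mg.

10430 mg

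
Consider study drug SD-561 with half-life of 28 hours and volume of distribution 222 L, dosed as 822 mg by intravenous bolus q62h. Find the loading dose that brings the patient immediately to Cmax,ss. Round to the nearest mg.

1048 mg

f = (1/2)^(62/28) ≈ 0.215493; accumulation ratio R = 1/(1−f) ≈ 1.27469.
Loading dose to hit Cmax,ss on first dose: D_load = D_maint·R ≈ 822 × 1.27469 ≈ 1047.80 mg.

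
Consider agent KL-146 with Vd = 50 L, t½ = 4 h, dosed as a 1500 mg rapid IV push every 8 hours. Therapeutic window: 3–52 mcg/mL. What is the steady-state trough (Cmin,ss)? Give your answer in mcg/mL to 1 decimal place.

τ = 8 h = 2 half-lives, so f = (1/2)^2 = 0.25.
Accumulation ratio R = 1/(1 − f) = 1/0.75 = 4/3.
Single-dose peak C₀ = D/Vd = 1500/50 = 30 mcg/mL.
Steady-state peak Cmax,ss = C₀·R = 30 × 4/3 ≈ 40.000 mcg/mL.
Steady-state trough Cmin,ss = Cmax,ss·f ≈ 40.000 × 0.25 ≈ 10.000 mcg/mL.
Trough 10.0 mcg/mL vs MEC 3 mcg/mL: adequate.

10.0 mcg/mL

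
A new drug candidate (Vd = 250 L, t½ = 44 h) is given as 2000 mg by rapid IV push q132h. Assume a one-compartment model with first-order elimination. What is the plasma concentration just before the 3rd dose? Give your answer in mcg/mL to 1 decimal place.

1.1 mcg/mL

f = (1/2)^(τ/t½) = (1/2)^(132/44) ≈ 0.1250.
C₀ = D/Vd = 2000/250 ≈ 8.000 mcg/mL.
Before the 3rd dose, 2 doses have been given. Superposition: Cmin = C₀·(f + f²).
≈ 8.000 × (0.1250 + 0.0156) ≈ 8.000 × 0.1406 ≈ 1.125 mcg/mL.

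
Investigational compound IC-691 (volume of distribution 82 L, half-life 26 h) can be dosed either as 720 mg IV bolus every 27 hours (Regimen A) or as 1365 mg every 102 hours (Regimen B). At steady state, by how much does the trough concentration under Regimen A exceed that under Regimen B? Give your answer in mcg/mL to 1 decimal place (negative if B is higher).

Regimen A: f = (1/2)^(27/26) ≈ 0.4868; Cmin,ss = (720/82)·f/(1−f) ≈ 8.329 mcg/mL.
Regimen B: f = (1/2)^(102/26) ≈ 0.0659; Cmin,ss = (1365/82)·f/(1−f) ≈ 1.174 mcg/mL.
Difference ≈ 8.329 − 1.174 ≈ 7.155 mcg/mL.

7.2 mcg/mL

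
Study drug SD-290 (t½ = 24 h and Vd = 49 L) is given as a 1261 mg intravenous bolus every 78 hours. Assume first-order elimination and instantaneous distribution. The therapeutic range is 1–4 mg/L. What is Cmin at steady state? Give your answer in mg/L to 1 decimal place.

Over one 78-h interval, 78/24 ≈ 3.25 half-lives elapse, leaving f ≈ 0.1051 of each dose.
Accumulation ratio R = 1/(1 − f) ≈ 1/0.8949 ≈ 1.1174.
Each bolus raises the concentration by D/Vd = 1261/49 ≈ 25.735 mg/L.
Steady-state peak Cmax,ss = C₀·R ≈ 25.735 × 1.1174 ≈ 28.756 mg/L.
Steady-state trough Cmin,ss = Cmax,ss·f ≈ 28.756 × 0.1051 ≈ 3.022 mg/L.
Trough 3.0 mg/L vs MEC 1 mg/L: adequate.

3.0 mg/L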